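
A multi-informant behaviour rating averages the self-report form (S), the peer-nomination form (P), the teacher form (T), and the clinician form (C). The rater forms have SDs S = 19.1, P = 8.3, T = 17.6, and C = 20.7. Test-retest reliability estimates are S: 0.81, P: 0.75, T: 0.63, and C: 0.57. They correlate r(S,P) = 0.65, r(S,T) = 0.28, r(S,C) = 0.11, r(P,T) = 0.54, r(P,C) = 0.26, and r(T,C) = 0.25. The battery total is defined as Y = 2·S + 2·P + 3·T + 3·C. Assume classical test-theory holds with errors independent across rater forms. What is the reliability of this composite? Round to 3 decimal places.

0.783

Var(Y) = 2²·19.1² + 2²·8.3² + 3²·17.6² + 3²·20.7² + 2·[4·19.1·8.3·0.65 + 6·19.1·17.6·0.28 + 6·19.1·20.7·0.11 + 6·8.3·17.6·0.54 + 6·8.3·20.7·0.26 + 9·17.6·20.7·0.25] = 8379.05 + 5597.83 = 13976.9.
Because errors are independent across components, Cov(Tᵢ,Tⱼ) = Cov(Xᵢ,Xⱼ); the off-diagonal part of the true-score variance is the same as above.
True-score variance = [2²·19.1²·0.81 + 2²·8.3²·0.75 + 3²·17.6²·0.63 + 3²·20.7²·0.57] + 5597.83 = 5343.15 + 5597.83 = 10941.
Reliability = 10941 / 13976.9 = 0.783.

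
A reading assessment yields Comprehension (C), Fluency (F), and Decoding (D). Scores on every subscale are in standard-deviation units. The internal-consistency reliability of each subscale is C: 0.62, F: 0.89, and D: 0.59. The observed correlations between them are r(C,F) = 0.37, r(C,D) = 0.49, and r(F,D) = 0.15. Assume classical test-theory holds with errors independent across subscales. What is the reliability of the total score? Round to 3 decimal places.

Var(C+F+D) = 3 + 2·[0.37 + 0.49 + 0.15] = 3 + 2.02 = 5.02.
Because errors are independent across components, Cov(Tᵢ,Tⱼ) = Cov(Xᵢ,Xⱼ); the off-diagonal part of the true-score variance is the same as above.
True-score variance = [0.62 + 0.89 + 0.59] + 2.02 = 2.1 + 2.02 = 4.12.
Reliability = 4.12 / 5.02 = 0.821.

0.821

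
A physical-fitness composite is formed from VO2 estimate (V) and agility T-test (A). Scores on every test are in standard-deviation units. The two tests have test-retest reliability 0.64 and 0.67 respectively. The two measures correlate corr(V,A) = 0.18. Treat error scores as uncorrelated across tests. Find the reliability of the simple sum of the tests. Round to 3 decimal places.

Var(V+A) = 2 + 2·[0.18] = 2 + 0.36 = 2.36.
With uncorrelated errors the cross-covariances are all true-score covariance, so they carry over unchanged; only the diagonal terms shrink to ρᵢσᵢ².
True-score variance = [0.64 + 0.67] + 0.36 = 1.31 + 0.36 = 1.67.
Reliability = 1.67 / 2.36 = 0.708.

0.708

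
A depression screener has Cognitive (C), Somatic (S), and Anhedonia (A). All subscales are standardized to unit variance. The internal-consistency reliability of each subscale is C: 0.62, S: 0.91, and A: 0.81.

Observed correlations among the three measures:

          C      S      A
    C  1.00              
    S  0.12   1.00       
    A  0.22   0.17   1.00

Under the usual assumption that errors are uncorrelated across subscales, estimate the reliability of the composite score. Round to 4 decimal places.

Var(C+S+A) = 3 + 2·[0.12 + 0.22 + 0.17] = 3 + 1.02 = 4.02.
Under uncorrelated errors the observed covariances equal the true-score covariances, so only the own-variance terms attenuate.
True-score variance = [0.62 + 0.91 + 0.81] + 1.02 = 2.34 + 1.02 = 3.36.
Reliability = 3.36 / 4.02 = 0.8358.

0.8358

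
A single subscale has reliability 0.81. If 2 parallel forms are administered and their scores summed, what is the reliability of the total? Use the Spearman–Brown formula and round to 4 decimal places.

0.8950

ρ_k = kρ / (1 + (k−1)ρ) = 2·0.81 / (1 + 1·0.81) = 1.620 / 1.810 = 0.8950.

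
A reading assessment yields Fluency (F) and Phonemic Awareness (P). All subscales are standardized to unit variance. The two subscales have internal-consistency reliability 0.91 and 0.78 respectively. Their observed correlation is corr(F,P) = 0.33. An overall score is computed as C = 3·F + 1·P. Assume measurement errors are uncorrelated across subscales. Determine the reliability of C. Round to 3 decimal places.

Var(C) = 3² + 1 + 2·[3·0.33] = 10 + 1.98 = 11.98.
With uncorrelated errors the cross-covariances are all true-score covariance, so they carry over unchanged; only the diagonal terms shrink to ρᵢσᵢ².
True-score variance = [3²·0.91 + 0.78] + 1.98 = 8.97 + 1.98 = 10.95.
Reliability = 10.95 / 11.98 = 0.914.

0.914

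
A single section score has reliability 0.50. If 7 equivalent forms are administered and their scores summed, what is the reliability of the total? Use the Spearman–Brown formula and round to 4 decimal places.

0.8750

ρ_k = kρ / (1 + (k−1)ρ) = 7·0.50 / (1 + 6·0.50) = 3.500 / 4.000 = 0.8750.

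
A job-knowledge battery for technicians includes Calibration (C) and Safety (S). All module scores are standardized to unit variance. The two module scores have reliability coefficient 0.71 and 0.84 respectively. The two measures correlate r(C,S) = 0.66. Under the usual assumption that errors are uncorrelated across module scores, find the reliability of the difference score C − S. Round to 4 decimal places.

0.3382

Var(C−S) = 1 + 1 − 2·0.66 = 2 − 1.32 = 0.68.
With uncorrelated errors the cross-covariances are all true-score covariance, so they carry over unchanged; only the diagonal terms shrink to ρᵢσᵢ².
True-score variance = [0.71 + 0.84] − 1.32 = 1.55 − 1.32 = 0.23.
Reliability = 0.23 / 0.68 = 0.3382.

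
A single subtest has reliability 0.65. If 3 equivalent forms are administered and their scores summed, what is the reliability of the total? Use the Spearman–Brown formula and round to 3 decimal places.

ρ_k = kρ / (1 + (k−1)ρ) = 3·0.65 / (1 + 2·0.65) = 1.950 / 2.300 = 0.848.

0.848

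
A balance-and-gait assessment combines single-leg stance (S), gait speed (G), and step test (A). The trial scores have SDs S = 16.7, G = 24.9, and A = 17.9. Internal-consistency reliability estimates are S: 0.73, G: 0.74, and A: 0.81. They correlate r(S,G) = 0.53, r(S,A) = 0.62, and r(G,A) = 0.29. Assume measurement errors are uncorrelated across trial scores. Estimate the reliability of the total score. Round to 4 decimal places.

0.8701

Var(S+G+A) = 16.7² + 24.9² + 17.9² + 2·[16.7·24.9·0.53 + 16.7·17.9·0.62 + 24.9·17.9·0.29] = 1219.31 + 1069.96 = 2289.27.
Because errors are independent across components, Cov(Tᵢ,Tⱼ) = Cov(Xᵢ,Xⱼ); the off-diagonal part of the true-score variance is the same as above.
True-score variance = [16.7²·0.73 + 24.9²·0.74 + 17.9²·0.81] + 1069.96 = 921.929 + 1069.96 = 1991.89.
Reliability = 1991.89 / 2289.27 = 0.8701.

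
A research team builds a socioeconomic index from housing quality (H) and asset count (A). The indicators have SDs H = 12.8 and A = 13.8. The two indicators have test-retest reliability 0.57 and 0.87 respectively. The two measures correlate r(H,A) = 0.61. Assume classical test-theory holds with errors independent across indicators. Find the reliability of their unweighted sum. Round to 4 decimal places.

0.8329

Var(H+A) = 12.8² + 13.8² + 2·[12.8·13.8·0.61] = 354.28 + 215.501 = 569.781.
Under uncorrelated errors the observed covariances equal the true-score covariances, so only the own-variance terms attenuate.
True-score variance = [12.8²·0.57 + 13.8²·0.87] + 215.501 = 259.072 + 215.501 = 474.572.
Reliability = 474.572 / 569.781 = 0.8329.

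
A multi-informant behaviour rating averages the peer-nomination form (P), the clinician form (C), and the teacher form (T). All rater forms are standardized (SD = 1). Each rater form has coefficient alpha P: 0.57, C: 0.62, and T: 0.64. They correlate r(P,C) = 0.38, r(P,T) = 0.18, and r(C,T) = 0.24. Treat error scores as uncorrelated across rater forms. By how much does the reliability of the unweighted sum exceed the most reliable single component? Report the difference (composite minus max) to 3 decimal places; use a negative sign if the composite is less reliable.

0.106

Var(sum) = 3 + 1.6 = 4.6; true-score variance = 1.83 + 1.6 = 3.43; composite reliability = 0.7457.
Max component reliability = 0.6400.
Difference = 0.7457 − 0.6400 = 0.106.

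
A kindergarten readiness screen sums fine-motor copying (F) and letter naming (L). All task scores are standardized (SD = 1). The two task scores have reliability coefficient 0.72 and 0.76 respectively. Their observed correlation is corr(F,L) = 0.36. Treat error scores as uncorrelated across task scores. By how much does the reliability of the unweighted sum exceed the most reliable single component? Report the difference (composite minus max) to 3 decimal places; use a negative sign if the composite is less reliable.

0.049

Var(sum) = 2 + 0.72 = 2.72; true-score variance = 1.48 + 0.72 = 2.2; composite reliability = 0.8088.
Max component reliability = 0.7600.
Difference = 0.8088 − 0.7600 = 0.049.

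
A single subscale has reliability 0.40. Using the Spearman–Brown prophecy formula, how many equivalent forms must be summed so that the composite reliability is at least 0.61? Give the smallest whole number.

3

k ≥ ρ*(1−ρ₁)/(ρ₁(1−ρ*)) = 0.61·0.60 / (0.40·0.39) = 2.346.
Smallest integer k = 3.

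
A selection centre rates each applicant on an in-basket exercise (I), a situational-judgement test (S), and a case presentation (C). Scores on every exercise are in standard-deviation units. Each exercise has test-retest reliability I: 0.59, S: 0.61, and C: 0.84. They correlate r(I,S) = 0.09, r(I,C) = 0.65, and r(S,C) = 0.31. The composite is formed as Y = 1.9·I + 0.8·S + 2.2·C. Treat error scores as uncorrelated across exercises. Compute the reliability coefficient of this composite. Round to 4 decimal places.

0.8424

Var(Y) = 1.9² + 0.8² + 2.2² + 2·[1.52·0.09 + 4.18·0.65 + 1.76·0.31] = 9.09 + 6.7988 = 15.8888.
Under uncorrelated errors the observed covariances equal the true-score covariances, so only the own-variance terms attenuate.
True-score variance = [1.9²·0.59 + 0.8²·0.61 + 2.2²·0.84] + 6.7988 = 6.5859 + 6.7988 = 13.3847.
Reliability = 13.3847 / 15.8888 = 0.8424.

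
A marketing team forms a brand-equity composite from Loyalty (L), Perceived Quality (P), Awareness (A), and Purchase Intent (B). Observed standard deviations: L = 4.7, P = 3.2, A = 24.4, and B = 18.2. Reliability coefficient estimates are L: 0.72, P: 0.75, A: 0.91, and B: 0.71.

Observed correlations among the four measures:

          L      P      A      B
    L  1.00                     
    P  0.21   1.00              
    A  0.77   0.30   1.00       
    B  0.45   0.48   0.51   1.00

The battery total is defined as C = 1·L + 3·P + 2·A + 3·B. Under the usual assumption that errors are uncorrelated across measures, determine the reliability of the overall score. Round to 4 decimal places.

0.8844

Var(C) = 4.7² + 3²·3.2² + 2²·24.4² + 3²·18.2² + 2·[3·4.7·3.2·0.21 + 2·4.7·24.4·0.77 + 3·4.7·18.2·0.45 + 6·3.2·24.4·0.30 + 9·3.2·18.2·0.48 + 6·24.4·18.2·0.51] = 5476.85 + 4105.17 = 9582.02.
With uncorrelated errors the cross-covariances are all true-score covariance, so they carry over unchanged; only the diagonal terms shrink to ρᵢσᵢ².
True-score variance = [4.7²·0.72 + 3²·3.2²·0.75 + 2²·24.4²·0.91 + 3²·18.2²·0.71] + 4105.17 = 4368.76 + 4105.17 = 8473.93.
Reliability = 8473.93 / 9582.02 = 0.8844.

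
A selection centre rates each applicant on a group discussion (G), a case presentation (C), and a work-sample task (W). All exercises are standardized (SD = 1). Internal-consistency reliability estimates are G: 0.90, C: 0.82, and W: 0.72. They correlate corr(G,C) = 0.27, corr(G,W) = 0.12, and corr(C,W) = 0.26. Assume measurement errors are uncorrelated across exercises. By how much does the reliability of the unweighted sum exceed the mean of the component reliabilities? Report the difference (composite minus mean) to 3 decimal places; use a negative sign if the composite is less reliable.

0.056

Var(sum) = 3 + 1.3 = 4.3; true-score variance = 2.44 + 1.3 = 3.74; composite reliability = 0.8698.
Mean component reliability = 0.8133.
Difference = 0.8698 − 0.8133 = 0.056.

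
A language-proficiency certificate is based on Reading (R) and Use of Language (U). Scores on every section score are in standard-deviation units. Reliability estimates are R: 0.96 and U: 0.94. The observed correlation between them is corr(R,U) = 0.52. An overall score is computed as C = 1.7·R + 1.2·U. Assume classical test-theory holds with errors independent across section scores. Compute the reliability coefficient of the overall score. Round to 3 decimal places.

Var(C) = 1.7² + 1.2² + 2·[2.04·0.52] = 4.33 + 2.1216 = 6.4516.
Under uncorrelated errors the observed covariances equal the true-score covariances, so only the own-variance terms attenuate.
True-score variance = [1.7²·0.96 + 1.2²·0.94] + 2.1216 = 4.128 + 2.1216 = 6.2496.
Reliability = 6.2496 / 6.4516 = 0.969.

0.969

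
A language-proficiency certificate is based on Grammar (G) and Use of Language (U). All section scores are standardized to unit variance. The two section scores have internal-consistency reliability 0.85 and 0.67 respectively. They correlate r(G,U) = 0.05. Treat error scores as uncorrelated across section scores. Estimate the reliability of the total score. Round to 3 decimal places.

Var(G+U) = 2 + 2·[0.05] = 2 + 0.1 = 2.1.
With uncorrelated errors the cross-covariances are all true-score covariance, so they carry over unchanged; only the diagonal terms shrink to ρᵢσᵢ².
True-score variance = [0.85 + 0.67] + 0.1 = 1.52 + 0.1 = 1.62.
Reliability = 1.62 / 2.1 = 0.771.

0.771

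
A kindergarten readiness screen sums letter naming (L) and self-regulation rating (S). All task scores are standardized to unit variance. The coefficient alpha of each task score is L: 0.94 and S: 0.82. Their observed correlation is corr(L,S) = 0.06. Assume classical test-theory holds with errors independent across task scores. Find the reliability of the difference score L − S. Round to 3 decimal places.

Var(L−S) = 1 + 1 − 2·0.06 = 2 − 0.12 = 1.88.
Under uncorrelated errors the observed covariances equal the true-score covariances, so only the own-variance terms attenuate.
True-score variance = [0.94 + 0.82] − 0.12 = 1.76 − 0.12 = 1.64.
Reliability = 1.64 / 1.88 = 0.872.

0.872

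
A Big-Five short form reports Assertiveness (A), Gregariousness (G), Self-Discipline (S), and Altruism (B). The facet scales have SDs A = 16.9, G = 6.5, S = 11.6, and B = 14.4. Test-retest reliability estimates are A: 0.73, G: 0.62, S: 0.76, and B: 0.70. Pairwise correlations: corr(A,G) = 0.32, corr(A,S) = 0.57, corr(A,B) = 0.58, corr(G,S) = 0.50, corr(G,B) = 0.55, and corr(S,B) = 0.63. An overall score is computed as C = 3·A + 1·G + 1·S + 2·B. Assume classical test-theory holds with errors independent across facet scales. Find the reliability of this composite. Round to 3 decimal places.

0.855

Var(C) = 3²·16.9² + 6.5² + 11.6² + 2²·14.4² + 2·[3·16.9·6.5·0.32 + 3·16.9·11.6·0.57 + 6·16.9·14.4·0.58 + 6.5·11.6·0.50 + 2·6.5·14.4·0.55 + 2·11.6·14.4·0.63] = 3576.74 + 3277.42 = 6854.16.
Because errors are independent across components, Cov(Tᵢ,Tⱼ) = Cov(Xᵢ,Xⱼ); the off-diagonal part of the true-score variance is the same as above.
True-score variance = [3²·16.9²·0.73 + 6.5²·0.62 + 11.6²·0.76 + 2²·14.4²·0.70] + 3277.42 = 2585.53 + 3277.42 = 5862.94.
Reliability = 5862.94 / 6854.16 = 0.855.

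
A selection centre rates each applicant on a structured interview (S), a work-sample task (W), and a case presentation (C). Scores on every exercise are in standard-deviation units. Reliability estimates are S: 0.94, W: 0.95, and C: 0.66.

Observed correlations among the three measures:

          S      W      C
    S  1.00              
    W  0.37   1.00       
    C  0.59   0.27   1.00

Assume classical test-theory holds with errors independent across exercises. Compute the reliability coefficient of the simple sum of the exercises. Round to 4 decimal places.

Var(S+W+C) = 3 + 2·[0.37 + 0.59 + 0.27] = 3 + 2.46 = 5.46.
Under uncorrelated errors the observed covariances equal the true-score covariances, so only the own-variance terms attenuate.
True-score variance = [0.94 + 0.95 + 0.66] + 2.46 = 2.55 + 2.46 = 5.01.
Reliability = 5.01 / 5.46 = 0.9176.

0.9176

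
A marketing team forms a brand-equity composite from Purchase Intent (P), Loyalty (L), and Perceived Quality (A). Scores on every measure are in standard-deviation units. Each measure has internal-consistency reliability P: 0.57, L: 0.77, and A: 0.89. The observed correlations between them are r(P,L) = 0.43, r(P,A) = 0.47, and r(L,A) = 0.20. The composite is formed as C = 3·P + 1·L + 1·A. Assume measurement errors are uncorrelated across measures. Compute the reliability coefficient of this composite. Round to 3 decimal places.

Var(C) = 3² + 1 + 1 + 2·[3·0.43 + 3·0.47 + 0.20] = 11 + 5.8 = 16.8.
Because errors are independent across components, Cov(Tᵢ,Tⱼ) = Cov(Xᵢ,Xⱼ); the off-diagonal part of the true-score variance is the same as above.
True-score variance = [3²·0.57 + 0.77 + 0.89] + 5.8 = 6.79 + 5.8 = 12.59.
Reliability = 12.59 / 16.8 = 0.749.

0.749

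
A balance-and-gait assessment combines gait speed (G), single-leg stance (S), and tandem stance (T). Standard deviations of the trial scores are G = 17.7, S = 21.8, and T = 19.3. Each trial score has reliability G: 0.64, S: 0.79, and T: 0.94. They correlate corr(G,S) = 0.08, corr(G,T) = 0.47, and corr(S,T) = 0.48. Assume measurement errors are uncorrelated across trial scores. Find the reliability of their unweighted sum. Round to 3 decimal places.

0.879

Var(G+S+T) = 17.7² + 21.8² + 19.3² + 2·[17.7·21.8·0.08 + 17.7·19.3·0.47 + 21.8·19.3·0.48] = 1161.02 + 786.761 = 1947.78.
Under uncorrelated errors the observed covariances equal the true-score covariances, so only the own-variance terms attenuate.
True-score variance = [17.7²·0.64 + 21.8²·0.79 + 19.3²·0.94] + 786.761 = 926.086 + 786.761 = 1712.85.
Reliability = 1712.85 / 1947.78 = 0.879.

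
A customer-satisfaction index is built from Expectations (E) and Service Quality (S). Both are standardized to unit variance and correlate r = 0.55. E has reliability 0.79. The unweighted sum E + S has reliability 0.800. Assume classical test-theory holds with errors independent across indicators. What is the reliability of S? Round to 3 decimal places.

0.590

Var(E+S) = 2 + 2·0.55 = 3.100.
True-score variance = ρ_E + ρ_S + 2·0.55, so 0.800 = (0.79 + ρ_S + 1.10) / 3.100.
ρ_S = 0.800·3.100 − 0.79 − 1.10 = 0.590.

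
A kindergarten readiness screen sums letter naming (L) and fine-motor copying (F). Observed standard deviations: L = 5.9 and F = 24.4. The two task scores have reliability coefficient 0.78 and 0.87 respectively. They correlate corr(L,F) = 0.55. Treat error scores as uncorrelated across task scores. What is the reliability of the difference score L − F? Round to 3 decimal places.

0.820

Var(L−F) = 5.9² + 24.4² − 2·5.9·24.4·0.55 = 630.17 − 158.356 = 471.814.
Under uncorrelated errors the observed covariances equal the true-score covariances, so only the own-variance terms attenuate.
True-score variance = [5.9²·0.78 + 24.4²·0.87] − 158.356 = 545.115 − 158.356 = 386.759.
Reliability = 386.759 / 471.814 = 0.820.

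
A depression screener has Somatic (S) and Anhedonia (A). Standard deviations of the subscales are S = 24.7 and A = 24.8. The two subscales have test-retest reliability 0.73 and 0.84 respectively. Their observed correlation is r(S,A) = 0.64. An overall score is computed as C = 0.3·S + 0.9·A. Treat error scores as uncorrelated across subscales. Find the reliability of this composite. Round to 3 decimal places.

Var(C) = 0.3²·24.7² + 0.9²·24.8² + 2·[0.27·24.7·24.8·0.64] = 553.091 + 211.701 = 764.791.
Because errors are independent across components, Cov(Tᵢ,Tⱼ) = Cov(Xᵢ,Xⱼ); the off-diagonal part of the true-score variance is the same as above.
True-score variance = [0.3²·24.7²·0.73 + 0.9²·24.8²·0.84] + 211.701 = 458.556 + 211.701 = 670.257.
Reliability = 670.257 / 764.791 = 0.876.

0.876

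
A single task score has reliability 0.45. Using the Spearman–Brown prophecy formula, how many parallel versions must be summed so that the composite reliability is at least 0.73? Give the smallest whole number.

k ≥ ρ*(1−ρ₁)/(ρ₁(1−ρ*)) = 0.73·0.55 / (0.45·0.27) = 3.305.
Smallest integer k = 4.

4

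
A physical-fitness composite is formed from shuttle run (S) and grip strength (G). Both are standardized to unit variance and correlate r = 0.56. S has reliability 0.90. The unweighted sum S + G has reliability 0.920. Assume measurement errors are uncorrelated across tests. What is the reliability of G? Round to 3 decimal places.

Var(S+G) = 2 + 2·0.56 = 3.120.
True-score variance = ρ_S + ρ_G + 2·0.56, so 0.920 = (0.90 + ρ_G + 1.12) / 3.120.
ρ_G = 0.920·3.120 − 0.90 − 1.12 = 0.850.

0.850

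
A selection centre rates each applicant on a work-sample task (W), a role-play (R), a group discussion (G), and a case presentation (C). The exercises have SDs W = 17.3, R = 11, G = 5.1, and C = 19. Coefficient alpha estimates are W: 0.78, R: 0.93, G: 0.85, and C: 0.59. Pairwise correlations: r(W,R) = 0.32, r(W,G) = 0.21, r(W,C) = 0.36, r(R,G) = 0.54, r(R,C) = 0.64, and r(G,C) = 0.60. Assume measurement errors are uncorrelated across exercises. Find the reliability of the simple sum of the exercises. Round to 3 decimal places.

Var(W+R+G+C) = 17.3² + 11² + 5.1² + 19² + 2·[17.3·11·0.32 + 17.3·5.1·0.21 + 17.3·19·0.36 + 11·5.1·0.54 + 11·19·0.64 + 5.1·19·0.60] = 807.3 + 839.901 = 1647.2.
Under uncorrelated errors the observed covariances equal the true-score covariances, so only the own-variance terms attenuate.
True-score variance = [17.3²·0.78 + 11²·0.93 + 5.1²·0.85 + 19²·0.59] + 839.901 = 581.075 + 839.901 = 1420.98.
Reliability = 1420.98 / 1647.2 = 0.863.

0.863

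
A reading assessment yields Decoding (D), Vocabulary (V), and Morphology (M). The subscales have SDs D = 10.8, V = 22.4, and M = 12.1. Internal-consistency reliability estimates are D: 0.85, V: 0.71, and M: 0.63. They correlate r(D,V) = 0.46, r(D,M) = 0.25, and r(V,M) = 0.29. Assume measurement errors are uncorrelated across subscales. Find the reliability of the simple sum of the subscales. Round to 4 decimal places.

0.8205

Var(D+V+M) = 10.8² + 22.4² + 12.1² + 2·[10.8·22.4·0.46 + 10.8·12.1·0.25 + 22.4·12.1·0.29] = 764.81 + 445.11 = 1209.92.
Because errors are independent across components, Cov(Tᵢ,Tⱼ) = Cov(Xᵢ,Xⱼ); the off-diagonal part of the true-score variance is the same as above.
True-score variance = [10.8²·0.85 + 22.4²·0.71 + 12.1²·0.63] + 445.11 = 547.632 + 445.11 = 992.741.
Reliability = 992.741 / 1209.92 = 0.8205.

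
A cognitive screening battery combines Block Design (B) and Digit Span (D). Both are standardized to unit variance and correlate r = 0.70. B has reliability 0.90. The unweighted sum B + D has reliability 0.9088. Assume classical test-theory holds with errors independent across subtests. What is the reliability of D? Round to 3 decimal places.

Var(B+D) = 2 + 2·0.70 = 3.400.
True-score variance = ρ_B + ρ_D + 2·0.70, so 0.9088 = (0.90 + ρ_D + 1.40) / 3.400.
ρ_D = 0.9088·3.400 − 0.90 − 1.40 = 0.790.

0.790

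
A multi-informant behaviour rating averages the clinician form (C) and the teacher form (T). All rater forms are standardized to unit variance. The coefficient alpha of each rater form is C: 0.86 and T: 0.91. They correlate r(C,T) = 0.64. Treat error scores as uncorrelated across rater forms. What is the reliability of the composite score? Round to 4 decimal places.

Var(C+T) = 2 + 2·[0.64] = 2 + 1.28 = 3.28.
Because errors are independent across components, Cov(Tᵢ,Tⱼ) = Cov(Xᵢ,Xⱼ); the off-diagonal part of the true-score variance is the same as above.
True-score variance = [0.86 + 0.91] + 1.28 = 1.77 + 1.28 = 3.05.
Reliability = 3.05 / 3.28 = 0.9299.

0.9299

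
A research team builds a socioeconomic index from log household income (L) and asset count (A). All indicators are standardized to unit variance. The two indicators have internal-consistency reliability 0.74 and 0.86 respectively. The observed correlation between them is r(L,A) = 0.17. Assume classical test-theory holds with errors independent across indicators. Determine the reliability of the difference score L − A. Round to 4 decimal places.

Var(L−A) = 1 + 1 − 2·0.17 = 2 − 0.34 = 1.66.
Because errors are independent across components, Cov(Tᵢ,Tⱼ) = Cov(Xᵢ,Xⱼ); the off-diagonal part of the true-score variance is the same as above.
True-score variance = [0.74 + 0.86] − 0.34 = 1.6 − 0.34 = 1.26.
Reliability = 1.26 / 1.66 = 0.7590.

0.7590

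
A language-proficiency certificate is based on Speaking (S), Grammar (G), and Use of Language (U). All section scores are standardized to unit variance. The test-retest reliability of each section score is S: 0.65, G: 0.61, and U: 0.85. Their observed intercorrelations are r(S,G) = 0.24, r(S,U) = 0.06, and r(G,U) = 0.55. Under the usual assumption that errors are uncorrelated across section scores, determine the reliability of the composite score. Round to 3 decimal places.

Var(S+G+U) = 3 + 2·[0.24 + 0.06 + 0.55] = 3 + 1.7 = 4.7.
Under uncorrelated errors the observed covariances equal the true-score covariances, so only the own-variance terms attenuate.
True-score variance = [0.65 + 0.61 + 0.85] + 1.7 = 2.11 + 1.7 = 3.81.
Reliability = 3.81 / 4.7 = 0.811.

0.811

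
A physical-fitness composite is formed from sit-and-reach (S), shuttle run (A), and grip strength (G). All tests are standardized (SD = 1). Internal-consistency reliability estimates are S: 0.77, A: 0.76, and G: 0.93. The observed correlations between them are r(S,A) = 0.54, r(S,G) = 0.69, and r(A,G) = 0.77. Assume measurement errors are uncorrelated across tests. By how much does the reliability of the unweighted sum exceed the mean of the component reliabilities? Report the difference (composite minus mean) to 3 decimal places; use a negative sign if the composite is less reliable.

Var(sum) = 3 + 4 = 7; true-score variance = 2.46 + 4 = 6.46; composite reliability = 0.9229.
Mean component reliability = 0.8200.
Difference = 0.9229 − 0.8200 = 0.103.

0.103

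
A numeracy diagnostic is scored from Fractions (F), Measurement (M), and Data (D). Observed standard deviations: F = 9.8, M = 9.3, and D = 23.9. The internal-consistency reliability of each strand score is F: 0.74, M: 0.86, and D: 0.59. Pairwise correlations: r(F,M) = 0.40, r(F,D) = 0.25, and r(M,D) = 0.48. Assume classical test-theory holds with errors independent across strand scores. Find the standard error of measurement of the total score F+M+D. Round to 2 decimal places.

16.47

Var(total) = 753.74 + 403.401 = 1157.14.
True-score variance = 482.465 + 403.401 = 885.866, so reliability = 0.7656.
Error variance = 1157.14 − 885.866 = 271.275; SEM = √271.275 = 16.47.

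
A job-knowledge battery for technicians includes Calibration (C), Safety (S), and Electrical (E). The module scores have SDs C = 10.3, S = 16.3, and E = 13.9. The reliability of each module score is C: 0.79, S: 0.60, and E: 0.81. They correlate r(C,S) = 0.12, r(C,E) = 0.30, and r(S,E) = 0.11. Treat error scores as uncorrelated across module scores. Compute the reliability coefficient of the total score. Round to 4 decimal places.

0.7770

Var(C+S+E) = 10.3² + 16.3² + 13.9² + 2·[10.3·16.3·0.12 + 10.3·13.9·0.30 + 16.3·13.9·0.11] = 564.99 + 176.041 = 741.031.
With uncorrelated errors the cross-covariances are all true-score covariance, so they carry over unchanged; only the diagonal terms shrink to ρᵢσᵢ².
True-score variance = [10.3²·0.79 + 16.3²·0.60 + 13.9²·0.81] + 176.041 = 399.725 + 176.041 = 575.766.
Reliability = 575.766 / 741.031 = 0.7770.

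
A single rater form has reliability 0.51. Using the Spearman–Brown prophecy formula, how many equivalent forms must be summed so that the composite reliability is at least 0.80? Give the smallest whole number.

4

k ≥ ρ*(1−ρ₁)/(ρ₁(1−ρ*)) = 0.80·0.49 / (0.51·0.20) = 3.843.
Smallest integer k = 4.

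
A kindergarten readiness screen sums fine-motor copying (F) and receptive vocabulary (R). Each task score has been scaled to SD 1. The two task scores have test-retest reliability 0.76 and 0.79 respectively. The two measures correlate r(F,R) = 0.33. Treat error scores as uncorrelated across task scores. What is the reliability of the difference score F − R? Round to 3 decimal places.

Var(F−R) = 1 + 1 − 2·0.33 = 2 − 0.66 = 1.34.
Because errors are independent across components, Cov(Tᵢ,Tⱼ) = Cov(Xᵢ,Xⱼ); the off-diagonal part of the true-score variance is the same as above.
True-score variance = [0.76 + 0.79] − 0.66 = 1.55 − 0.66 = 0.89.
Reliability = 0.89 / 1.34 = 0.664.

0.664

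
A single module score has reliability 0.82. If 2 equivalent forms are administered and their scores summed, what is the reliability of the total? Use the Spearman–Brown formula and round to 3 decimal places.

ρ_k = kρ / (1 + (k−1)ρ) = 2·0.82 / (1 + 1·0.82) = 1.640 / 1.820 = 0.901.

0.901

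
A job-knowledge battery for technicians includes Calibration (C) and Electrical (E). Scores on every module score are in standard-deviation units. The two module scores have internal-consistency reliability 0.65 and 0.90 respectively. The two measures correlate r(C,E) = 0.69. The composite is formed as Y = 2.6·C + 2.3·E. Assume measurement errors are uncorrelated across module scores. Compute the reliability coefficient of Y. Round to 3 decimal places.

0.857

Var(Y) = 2.6² + 2.3² + 2·[5.98·0.69] = 12.05 + 8.2524 = 20.3024.
With uncorrelated errors the cross-covariances are all true-score covariance, so they carry over unchanged; only the diagonal terms shrink to ρᵢσᵢ².
True-score variance = [2.6²·0.65 + 2.3²·0.90] + 8.2524 = 9.155 + 8.2524 = 17.4074.
Reliability = 17.4074 / 20.3024 = 0.857.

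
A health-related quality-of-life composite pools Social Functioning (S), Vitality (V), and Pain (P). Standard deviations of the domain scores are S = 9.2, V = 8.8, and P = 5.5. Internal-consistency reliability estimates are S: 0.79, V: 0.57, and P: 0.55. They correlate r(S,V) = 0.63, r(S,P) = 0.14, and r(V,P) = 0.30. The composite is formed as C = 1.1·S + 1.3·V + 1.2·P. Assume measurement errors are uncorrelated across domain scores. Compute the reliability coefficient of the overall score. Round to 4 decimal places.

0.7999

Var(C) = 1.1²·9.2² + 1.3²·8.8² + 1.2²·5.5² + 2·[1.43·9.2·8.8·0.63 + 1.32·9.2·5.5·0.14 + 1.56·8.8·5.5·0.30] = 276.848 + 209.878 = 486.726.
Because errors are independent across components, Cov(Tᵢ,Tⱼ) = Cov(Xᵢ,Xⱼ); the off-diagonal part of the true-score variance is the same as above.
True-score variance = [1.1²·9.2²·0.79 + 1.3²·8.8²·0.57 + 1.2²·5.5²·0.55] + 209.878 = 179.463 + 209.878 = 389.341.
Reliability = 389.341 / 486.726 = 0.7999.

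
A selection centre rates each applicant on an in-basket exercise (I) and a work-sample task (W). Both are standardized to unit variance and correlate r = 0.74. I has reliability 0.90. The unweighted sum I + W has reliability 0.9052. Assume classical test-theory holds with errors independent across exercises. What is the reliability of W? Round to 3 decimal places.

0.770

Var(I+W) = 2 + 2·0.74 = 3.480.
True-score variance = ρ_I + ρ_W + 2·0.74, so 0.9052 = (0.90 + ρ_W + 1.48) / 3.480.
ρ_W = 0.9052·3.480 − 0.90 − 1.48 = 0.770.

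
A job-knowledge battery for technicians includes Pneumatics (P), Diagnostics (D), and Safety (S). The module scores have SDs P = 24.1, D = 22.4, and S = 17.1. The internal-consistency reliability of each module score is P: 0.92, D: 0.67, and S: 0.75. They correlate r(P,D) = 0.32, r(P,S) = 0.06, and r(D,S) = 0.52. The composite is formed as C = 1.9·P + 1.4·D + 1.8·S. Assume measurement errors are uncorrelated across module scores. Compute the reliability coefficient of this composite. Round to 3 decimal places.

Var(C) = 1.9²·24.1² + 1.4²·22.4² + 1.8²·17.1² + 2·[2.66·24.1·22.4·0.32 + 3.42·24.1·17.1·0.06 + 2.52·22.4·17.1·0.52] = 4027.58 + 2092.02 = 6119.61.
Under uncorrelated errors the observed covariances equal the true-score covariances, so only the own-variance terms attenuate.
True-score variance = [1.9²·24.1²·0.92 + 1.4²·22.4²·0.67 + 1.8²·17.1²·0.75] + 2092.02 = 3298.45 + 2092.02 = 5390.48.
Reliability = 5390.48 / 6119.61 = 0.881.

0.881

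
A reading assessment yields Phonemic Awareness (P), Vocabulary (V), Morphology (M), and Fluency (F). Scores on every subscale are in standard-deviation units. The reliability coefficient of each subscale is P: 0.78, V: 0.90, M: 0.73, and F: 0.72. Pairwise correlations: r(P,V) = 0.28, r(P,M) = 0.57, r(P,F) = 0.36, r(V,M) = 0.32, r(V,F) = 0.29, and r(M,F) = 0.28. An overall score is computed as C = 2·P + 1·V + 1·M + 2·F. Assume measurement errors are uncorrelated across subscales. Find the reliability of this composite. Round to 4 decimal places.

Var(C) = 2² + 1 + 1 + 2² + 2·[2·0.28 + 2·0.57 + 4·0.36 + 0.32 + 2·0.29 + 2·0.28] = 10 + 9.2 = 19.2.
Because errors are independent across components, Cov(Tᵢ,Tⱼ) = Cov(Xᵢ,Xⱼ); the off-diagonal part of the true-score variance is the same as above.
True-score variance = [2²·0.78 + 0.90 + 0.73 + 2²·0.72] + 9.2 = 7.63 + 9.2 = 16.83.
Reliability = 16.83 / 19.2 = 0.8766.

0.8766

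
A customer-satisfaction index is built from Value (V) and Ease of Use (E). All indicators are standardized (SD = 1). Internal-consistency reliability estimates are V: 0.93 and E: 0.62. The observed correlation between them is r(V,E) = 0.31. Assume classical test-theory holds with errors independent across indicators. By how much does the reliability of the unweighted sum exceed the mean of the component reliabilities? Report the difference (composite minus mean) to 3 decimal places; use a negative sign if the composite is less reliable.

Var(sum) = 2 + 0.62 = 2.62; true-score variance = 1.55 + 0.62 = 2.17; composite reliability = 0.8282.
Mean component reliability = 0.7750.
Difference = 0.8282 − 0.7750 = 0.053.

0.053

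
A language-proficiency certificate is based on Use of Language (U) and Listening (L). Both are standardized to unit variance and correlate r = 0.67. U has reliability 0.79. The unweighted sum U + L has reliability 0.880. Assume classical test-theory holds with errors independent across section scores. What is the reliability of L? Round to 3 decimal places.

0.809

Var(U+L) = 2 + 2·0.67 = 3.340.
True-score variance = ρ_U + ρ_L + 2·0.67, so 0.880 = (0.79 + ρ_L + 1.34) / 3.340.
ρ_L = 0.880·3.340 − 0.79 − 1.34 = 0.809.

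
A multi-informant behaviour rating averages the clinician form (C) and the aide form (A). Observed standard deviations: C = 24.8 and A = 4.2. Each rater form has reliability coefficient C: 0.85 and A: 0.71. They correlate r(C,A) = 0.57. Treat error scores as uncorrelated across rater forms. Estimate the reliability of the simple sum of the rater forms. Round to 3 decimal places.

Var(C+A) = 24.8² + 4.2² + 2·[24.8·4.2·0.57] = 632.68 + 118.742 = 751.422.
With uncorrelated errors the cross-covariances are all true-score covariance, so they carry over unchanged; only the diagonal terms shrink to ρᵢσᵢ².
True-score variance = [24.8²·0.85 + 4.2²·0.71] + 118.742 = 535.308 + 118.742 = 654.051.
Reliability = 654.051 / 751.422 = 0.870.

0.870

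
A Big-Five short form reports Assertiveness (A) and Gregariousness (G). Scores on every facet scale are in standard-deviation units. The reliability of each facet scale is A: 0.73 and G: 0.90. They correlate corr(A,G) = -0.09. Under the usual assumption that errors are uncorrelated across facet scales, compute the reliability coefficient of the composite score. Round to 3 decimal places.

Var(A+G) = 2 + 2·[(-0.09)] = 2 − 0.18 = 1.82.
Because errors are independent across components, Cov(Tᵢ,Tⱼ) = Cov(Xᵢ,Xⱼ); the off-diagonal part of the true-score variance is the same as above.
True-score variance = [0.73 + 0.90] − 0.18 = 1.63 − 0.18 = 1.45.
Reliability = 1.45 / 1.82 = 0.797.

0.797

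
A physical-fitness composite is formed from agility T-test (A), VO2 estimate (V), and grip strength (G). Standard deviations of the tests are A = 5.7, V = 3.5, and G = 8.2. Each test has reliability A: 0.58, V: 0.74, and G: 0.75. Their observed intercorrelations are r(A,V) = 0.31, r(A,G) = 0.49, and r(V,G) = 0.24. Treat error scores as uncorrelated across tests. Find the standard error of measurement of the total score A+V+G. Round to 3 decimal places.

5.800

Var(total) = 111.98 + 71.9502 = 183.93.
True-score variance = 78.3392 + 71.9502 = 150.289, so reliability = 0.8171.
Error variance = 183.93 − 150.289 = 33.6408; SEM = √33.6408 = 5.800.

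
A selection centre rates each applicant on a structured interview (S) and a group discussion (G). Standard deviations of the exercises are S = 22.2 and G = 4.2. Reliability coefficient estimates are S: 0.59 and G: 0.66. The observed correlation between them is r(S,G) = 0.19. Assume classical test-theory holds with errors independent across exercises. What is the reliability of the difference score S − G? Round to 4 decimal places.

0.5620

Var(S−G) = 22.2² + 4.2² − 2·22.2·4.2·0.19 = 510.48 − 35.4312 = 475.049.
With uncorrelated errors the cross-covariances are all true-score covariance, so they carry over unchanged; only the diagonal terms shrink to ρᵢσᵢ².
True-score variance = [22.2²·0.59 + 4.2²·0.66] − 35.4312 = 302.418 − 35.4312 = 266.987.
Reliability = 266.987 / 475.049 = 0.5620.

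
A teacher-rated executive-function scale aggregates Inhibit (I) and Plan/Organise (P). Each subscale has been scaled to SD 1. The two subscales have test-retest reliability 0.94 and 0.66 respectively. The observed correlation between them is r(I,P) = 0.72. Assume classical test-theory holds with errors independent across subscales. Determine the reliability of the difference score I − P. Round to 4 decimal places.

0.2857

Var(I−P) = 1 + 1 − 2·0.72 = 2 − 1.44 = 0.56.
With uncorrelated errors the cross-covariances are all true-score covariance, so they carry over unchanged; only the diagonal terms shrink to ρᵢσᵢ².
True-score variance = [0.94 + 0.66] − 1.44 = 1.6 − 1.44 = 0.16.
Reliability = 0.16 / 0.56 = 0.2857.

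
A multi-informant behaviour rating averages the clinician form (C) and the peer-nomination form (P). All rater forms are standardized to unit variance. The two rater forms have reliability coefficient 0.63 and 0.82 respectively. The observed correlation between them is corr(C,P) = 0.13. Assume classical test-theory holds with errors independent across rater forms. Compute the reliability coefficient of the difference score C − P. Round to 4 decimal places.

Var(C−P) = 1 + 1 − 2·0.13 = 2 − 0.26 = 1.74.
Under uncorrelated errors the observed covariances equal the true-score covariances, so only the own-variance terms attenuate.
True-score variance = [0.63 + 0.82] − 0.26 = 1.45 − 0.26 = 1.19.
Reliability = 1.19 / 1.74 = 0.6839.

0.6839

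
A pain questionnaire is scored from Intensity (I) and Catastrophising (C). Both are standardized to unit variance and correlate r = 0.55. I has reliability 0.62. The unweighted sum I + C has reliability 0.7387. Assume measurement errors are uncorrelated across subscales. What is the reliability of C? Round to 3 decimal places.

0.570

Var(I+C) = 2 + 2·0.55 = 3.100.
True-score variance = ρ_I + ρ_C + 2·0.55, so 0.7387 = (0.62 + ρ_C + 1.10) / 3.100.
ρ_C = 0.7387·3.100 − 0.62 − 1.10 = 0.570.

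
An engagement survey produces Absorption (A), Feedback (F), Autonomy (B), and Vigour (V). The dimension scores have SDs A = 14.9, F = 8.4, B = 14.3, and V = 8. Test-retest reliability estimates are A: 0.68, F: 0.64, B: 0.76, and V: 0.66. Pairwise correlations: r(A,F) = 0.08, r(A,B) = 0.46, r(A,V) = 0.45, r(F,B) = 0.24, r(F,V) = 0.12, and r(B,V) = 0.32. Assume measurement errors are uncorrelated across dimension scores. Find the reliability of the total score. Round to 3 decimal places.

0.838

Var(A+F+B+V) = 14.9² + 8.4² + 14.3² + 8² + 2·[14.9·8.4·0.08 + 14.9·14.3·0.46 + 14.9·8·0.45 + 8.4·14.3·0.24 + 8.4·8·0.12 + 14.3·8·0.32] = 561.06 + 470.332 = 1031.39.
With uncorrelated errors the cross-covariances are all true-score covariance, so they carry over unchanged; only the diagonal terms shrink to ρᵢσᵢ².
True-score variance = [14.9²·0.68 + 8.4²·0.64 + 14.3²·0.76 + 8²·0.66] + 470.332 = 393.778 + 470.332 = 864.109.
Reliability = 864.109 / 1031.39 = 0.838.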